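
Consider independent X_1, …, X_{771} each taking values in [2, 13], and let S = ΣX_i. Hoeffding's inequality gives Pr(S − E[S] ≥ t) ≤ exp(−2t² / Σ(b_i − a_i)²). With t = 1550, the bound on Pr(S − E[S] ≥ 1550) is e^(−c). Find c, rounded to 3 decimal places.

Σ(b_i − a_i)² = 771·(11)² = 93291.
c = 2t²/93291 = 2·1550²/93291 = 51.5055.

51.506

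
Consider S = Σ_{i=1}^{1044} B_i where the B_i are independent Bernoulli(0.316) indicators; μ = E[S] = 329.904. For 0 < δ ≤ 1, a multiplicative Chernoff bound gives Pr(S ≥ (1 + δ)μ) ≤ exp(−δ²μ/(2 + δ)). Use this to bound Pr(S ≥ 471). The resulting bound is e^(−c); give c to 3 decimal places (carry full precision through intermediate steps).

24.857

Write 471 = (1 + δ)μ, so δ = 471/329.904 − 1 = 0.4276881…
Then the exponent is δ²μ/(2 + δ) = (471 − μ)² / (μ·(2 + δ)) = 24.857013.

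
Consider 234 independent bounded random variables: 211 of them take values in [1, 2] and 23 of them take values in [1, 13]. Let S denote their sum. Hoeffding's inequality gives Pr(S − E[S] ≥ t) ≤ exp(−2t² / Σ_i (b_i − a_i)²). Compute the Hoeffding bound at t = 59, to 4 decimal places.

0.1386

Σ(b_i − a_i)² = 211·1² + 23·12² = 3523.
Exponent = 2·59² / 3523 = 1.97616.
Bound = exp(−1.97616) = 0.13860.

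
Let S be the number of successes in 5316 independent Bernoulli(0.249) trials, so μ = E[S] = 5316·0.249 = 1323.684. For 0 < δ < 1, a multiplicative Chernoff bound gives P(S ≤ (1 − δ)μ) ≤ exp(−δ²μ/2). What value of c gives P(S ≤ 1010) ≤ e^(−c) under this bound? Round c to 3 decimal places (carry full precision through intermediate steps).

Write 1010 = (1 − δ)μ, so δ = 1 − 1010/1323.684 = 0.236978…
Then the exponent is δ²μ/2 = (μ − 1010)²/(2μ) = 37.168105.

37.168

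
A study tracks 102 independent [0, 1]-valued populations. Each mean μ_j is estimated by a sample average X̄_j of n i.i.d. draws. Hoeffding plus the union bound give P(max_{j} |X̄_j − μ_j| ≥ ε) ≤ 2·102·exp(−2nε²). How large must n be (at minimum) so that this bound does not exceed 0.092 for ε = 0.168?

Need 2·102·exp(−2nε²) ≤ 0.092, i.e. exp(−2nε²) ≤ 0.092/204.
So 2nε² ≥ ln(204/0.092) = 7.704087.
Hence n ≥ 7.704087/(2·0.168²) = 136.481.
The smallest integer n is 137.

137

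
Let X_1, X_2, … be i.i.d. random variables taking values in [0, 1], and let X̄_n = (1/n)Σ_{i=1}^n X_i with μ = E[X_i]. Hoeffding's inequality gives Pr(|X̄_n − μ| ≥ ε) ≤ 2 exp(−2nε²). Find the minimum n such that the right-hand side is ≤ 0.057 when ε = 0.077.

301

Require 2·exp(−2nε²) ≤ 0.057, i.e. 2nε² ≥ ln(2/0.057) = 3.557851.
So n ≥ 3.557851 / (2·0.077²) = 300.038.
The smallest integer n is 301.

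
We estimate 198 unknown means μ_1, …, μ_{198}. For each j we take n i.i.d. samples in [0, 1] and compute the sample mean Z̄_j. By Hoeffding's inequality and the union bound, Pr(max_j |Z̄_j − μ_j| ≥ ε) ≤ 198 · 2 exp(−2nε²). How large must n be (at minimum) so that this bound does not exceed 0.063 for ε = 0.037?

3195

Need 2·198·exp(−2nε²) ≤ 0.063, i.e. exp(−2nε²) ≤ 0.063/396.
So 2nε² ≥ ln(396/0.063) = 8.746035.
Hence n ≥ 8.746035/(2·0.037²) = 3194.315.
The smallest integer n is 3195.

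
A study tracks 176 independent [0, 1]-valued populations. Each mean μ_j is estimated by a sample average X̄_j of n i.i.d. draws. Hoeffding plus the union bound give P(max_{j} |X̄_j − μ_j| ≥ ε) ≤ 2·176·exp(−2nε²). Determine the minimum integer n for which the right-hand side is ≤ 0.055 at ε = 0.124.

Need 2·176·exp(−2nε²) ≤ 0.055, i.e. exp(−2nε²) ≤ 0.055/352.
So 2nε² ≥ ln(352/0.055) = 8.764053.
Hence n ≥ 8.764053/(2·0.124²) = 284.991.
The smallest integer n is 285.

285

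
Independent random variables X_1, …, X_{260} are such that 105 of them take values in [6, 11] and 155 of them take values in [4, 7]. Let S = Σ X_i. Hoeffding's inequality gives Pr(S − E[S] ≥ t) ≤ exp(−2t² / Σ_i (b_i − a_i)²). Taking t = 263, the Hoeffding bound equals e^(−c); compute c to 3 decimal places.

Σ(b_i − a_i)² = 105·5² + 155·3² = 4020.
c = 2t² / 4020 = 2·263² / 4020 = 34.4124.

34.412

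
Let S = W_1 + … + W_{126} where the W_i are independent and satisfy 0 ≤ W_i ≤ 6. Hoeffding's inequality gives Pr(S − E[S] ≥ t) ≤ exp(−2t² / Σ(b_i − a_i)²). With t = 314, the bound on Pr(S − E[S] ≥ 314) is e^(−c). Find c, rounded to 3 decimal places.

Σ(b_i − a_i)² = 126·(6)² = 4536.
c = 2t²/4536 = 2·314²/4536 = 43.4727.

43.473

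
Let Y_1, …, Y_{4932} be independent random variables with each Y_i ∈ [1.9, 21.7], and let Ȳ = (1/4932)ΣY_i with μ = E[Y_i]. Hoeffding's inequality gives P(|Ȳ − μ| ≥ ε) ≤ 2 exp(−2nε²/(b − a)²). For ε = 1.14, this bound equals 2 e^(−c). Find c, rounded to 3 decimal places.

c = 2nε²/(b − a)² = 2·4932·1.14² / 19.8² = 32.6988.

32.699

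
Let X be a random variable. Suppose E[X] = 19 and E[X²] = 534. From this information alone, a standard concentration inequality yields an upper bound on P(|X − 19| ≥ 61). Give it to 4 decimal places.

The first two moments determine the variance, so Chebyshev's inequality is the sharpest standard bound available.
Var(X) = E[X²] − (E[X])² = 534 − 361 = 173.
Chebyshev's inequality: P(|X − μ| ≥ t) ≤ Var(X)/t² = 173/3721 = 0.0465.

0.0465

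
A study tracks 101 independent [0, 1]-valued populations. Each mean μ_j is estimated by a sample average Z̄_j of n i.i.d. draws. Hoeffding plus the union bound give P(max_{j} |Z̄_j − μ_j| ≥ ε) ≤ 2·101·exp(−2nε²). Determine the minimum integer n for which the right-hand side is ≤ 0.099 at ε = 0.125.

Need 2·101·exp(−2nε²) ≤ 0.099, i.e. exp(−2nε²) ≤ 0.099/202.
So 2nε² ≥ ln(202/0.099) = 7.620903.
Hence n ≥ 7.620903/(2·0.125²) = 243.869.
The smallest integer n is 244.

244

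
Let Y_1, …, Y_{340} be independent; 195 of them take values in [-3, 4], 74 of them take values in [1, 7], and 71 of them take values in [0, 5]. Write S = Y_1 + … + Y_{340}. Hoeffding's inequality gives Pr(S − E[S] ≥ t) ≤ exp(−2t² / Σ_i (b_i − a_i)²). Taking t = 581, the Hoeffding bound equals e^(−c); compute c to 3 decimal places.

Σ(b_i − a_i)² = 195·7² + 74·6² + 71·5² = 13994.
c = 2t² / 13994 = 2·581² / 13994 = 48.2437.

48.244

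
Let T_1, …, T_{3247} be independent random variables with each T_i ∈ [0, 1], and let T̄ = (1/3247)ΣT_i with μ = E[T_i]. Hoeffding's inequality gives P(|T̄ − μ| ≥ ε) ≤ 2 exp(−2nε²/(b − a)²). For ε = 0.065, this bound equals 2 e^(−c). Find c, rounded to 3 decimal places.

27.437

c = 2nε²/(b − a)² = 2·3247·0.065² / 1² = 27.4371.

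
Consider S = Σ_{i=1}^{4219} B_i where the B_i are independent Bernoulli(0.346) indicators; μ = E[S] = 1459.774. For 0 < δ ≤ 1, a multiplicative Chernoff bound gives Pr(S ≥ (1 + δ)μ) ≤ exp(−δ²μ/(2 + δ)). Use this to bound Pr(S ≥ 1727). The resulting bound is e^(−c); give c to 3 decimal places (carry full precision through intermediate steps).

Write 1727 = (1 + δ)μ, so δ = 1727/1459.774 − 1 = 0.1830598…
Then the exponent is δ²μ/(2 + δ) = (1727 − μ)² / (μ·(2 + δ)) = 22.408158.

22.408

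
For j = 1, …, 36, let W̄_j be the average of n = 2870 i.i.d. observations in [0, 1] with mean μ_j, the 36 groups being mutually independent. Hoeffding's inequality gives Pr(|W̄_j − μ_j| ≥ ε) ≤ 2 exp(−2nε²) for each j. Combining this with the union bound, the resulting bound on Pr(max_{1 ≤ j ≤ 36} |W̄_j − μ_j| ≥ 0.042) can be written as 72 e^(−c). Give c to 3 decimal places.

Union bound over the 36 events: Pr(max_{1 ≤ j ≤ 36} |W̄_j − μ_j| ≥ 0.042) ≤ 36·2·exp(−2nε²) = 72 exp(−2·2870·0.042²).
So c = 2·2870·0.042² = 10.1254.

10.125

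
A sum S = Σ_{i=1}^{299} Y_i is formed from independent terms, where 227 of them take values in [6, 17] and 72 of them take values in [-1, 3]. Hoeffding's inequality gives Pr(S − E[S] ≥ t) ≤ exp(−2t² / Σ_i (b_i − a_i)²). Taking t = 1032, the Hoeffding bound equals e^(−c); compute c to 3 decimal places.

74.428

Σ(b_i − a_i)² = 227·11² + 72·4² = 28619.
c = 2t² / 28619 = 2·1032² / 28619 = 74.4278.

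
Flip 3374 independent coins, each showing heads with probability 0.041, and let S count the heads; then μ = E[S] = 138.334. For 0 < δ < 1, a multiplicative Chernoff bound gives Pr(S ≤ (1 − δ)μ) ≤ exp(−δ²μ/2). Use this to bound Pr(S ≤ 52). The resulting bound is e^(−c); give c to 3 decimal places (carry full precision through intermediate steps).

Write 52 = (1 − δ)μ, so δ = 1 − 52/138.334 = 0.6240982…
Then the exponent is δ²μ/2 = (μ − 52)²/(2μ) = 26.940447.

26.940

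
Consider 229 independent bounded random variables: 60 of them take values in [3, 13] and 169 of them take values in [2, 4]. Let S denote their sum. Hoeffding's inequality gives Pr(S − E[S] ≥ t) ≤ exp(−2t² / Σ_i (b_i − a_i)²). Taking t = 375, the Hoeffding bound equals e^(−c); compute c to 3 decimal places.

42.129

Σ(b_i − a_i)² = 60·10² + 169·2² = 6676.
c = 2t² / 6676 = 2·375² / 6676 = 42.1285.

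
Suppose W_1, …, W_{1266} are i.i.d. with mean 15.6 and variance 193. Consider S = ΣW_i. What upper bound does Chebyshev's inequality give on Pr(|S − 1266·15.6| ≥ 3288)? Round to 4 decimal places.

Var(S) = n·Var(W_i) = 1266·193 = 244338.
Chebyshev: Pr(|S − 1266·15.6| ≥ 3288) ≤ Var(S)/3288² = 244338/10810944 = 0.0226.

0.0226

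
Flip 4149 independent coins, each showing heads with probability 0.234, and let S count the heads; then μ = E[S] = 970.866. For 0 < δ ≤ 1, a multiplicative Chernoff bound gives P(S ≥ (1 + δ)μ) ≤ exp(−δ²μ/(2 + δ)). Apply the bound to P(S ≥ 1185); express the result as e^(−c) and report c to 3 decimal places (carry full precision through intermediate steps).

Write 1185 = (1 + δ)μ, so δ = 1185/970.866 − 1 = 0.2205598…
Then the exponent is δ²μ/(2 + δ) = (1185 − μ)² / (μ·(2 + δ)) = 21.269119.

21.269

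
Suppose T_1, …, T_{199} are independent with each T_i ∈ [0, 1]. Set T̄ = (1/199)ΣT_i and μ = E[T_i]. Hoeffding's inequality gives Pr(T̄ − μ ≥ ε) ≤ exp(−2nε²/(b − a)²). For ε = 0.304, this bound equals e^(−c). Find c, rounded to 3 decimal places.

36.782

c = 2nε²/(b − a)² = 2·199·0.304² / 1² = 36.7816.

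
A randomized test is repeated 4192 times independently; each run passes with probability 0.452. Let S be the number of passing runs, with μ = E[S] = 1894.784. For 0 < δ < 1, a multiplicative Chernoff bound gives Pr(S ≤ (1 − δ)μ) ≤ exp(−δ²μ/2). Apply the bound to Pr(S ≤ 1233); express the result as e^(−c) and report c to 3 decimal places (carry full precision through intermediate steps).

115.569

Write 1233 = (1 − δ)μ, so δ = 1 − 1233/1894.784 = 0.3492662…
Then the exponent is δ²μ/2 = (μ − 1233)²/(2μ) = 115.569390.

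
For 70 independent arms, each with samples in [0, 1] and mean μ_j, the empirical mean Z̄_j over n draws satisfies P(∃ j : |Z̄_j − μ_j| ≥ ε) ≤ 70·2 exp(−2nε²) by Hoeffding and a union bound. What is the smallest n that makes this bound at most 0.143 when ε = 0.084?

Need 2·70·exp(−2nε²) ≤ 0.143, i.e. exp(−2nε²) ≤ 0.143/140.
So 2nε² ≥ ln(140/0.143) = 6.886553.
Hence n ≥ 6.886553/(2·0.084²) = 487.993.
The smallest integer n is 488.

488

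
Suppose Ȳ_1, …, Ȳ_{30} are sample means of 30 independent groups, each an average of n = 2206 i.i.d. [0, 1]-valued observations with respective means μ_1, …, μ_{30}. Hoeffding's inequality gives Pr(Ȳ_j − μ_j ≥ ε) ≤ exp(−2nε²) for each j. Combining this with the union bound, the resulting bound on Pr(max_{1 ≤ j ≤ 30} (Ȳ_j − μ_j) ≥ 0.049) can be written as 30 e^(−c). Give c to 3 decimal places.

Union bound over the 30 events: Pr(max_{1 ≤ j ≤ 30} (Ȳ_j − μ_j) ≥ 0.049) ≤ 30·exp(−2nε²) = 30 exp(−2·2206·0.049²).
So c = 2·2206·0.049² = 10.5932.

10.593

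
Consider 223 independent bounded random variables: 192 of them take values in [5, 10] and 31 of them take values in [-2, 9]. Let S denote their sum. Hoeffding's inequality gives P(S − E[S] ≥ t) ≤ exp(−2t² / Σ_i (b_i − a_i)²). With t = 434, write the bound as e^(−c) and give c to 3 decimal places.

44.055

Σ(b_i − a_i)² = 192·5² + 31·11² = 8551.
c = 2t² / 8551 = 2·434² / 8551 = 44.0547.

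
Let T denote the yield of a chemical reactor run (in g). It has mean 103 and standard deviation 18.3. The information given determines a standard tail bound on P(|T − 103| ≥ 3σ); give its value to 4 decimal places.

0.1111

Mean and variance are known, so Chebyshev's inequality applies.
Chebyshev: P(|T − μ| ≥ t) ≤ Var(T)/t².
Var(T) = σ² = 18.3² = 334.89.
t = 3·18.3 = 54.9.
Bound = 334.89 / 3014.01 = 0.1111.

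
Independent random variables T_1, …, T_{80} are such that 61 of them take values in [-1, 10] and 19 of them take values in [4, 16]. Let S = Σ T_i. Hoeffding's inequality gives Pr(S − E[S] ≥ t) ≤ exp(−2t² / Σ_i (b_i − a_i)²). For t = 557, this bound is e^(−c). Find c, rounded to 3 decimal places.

61.332

Σ(b_i − a_i)² = 61·11² + 19·12² = 10117.
c = 2t² / 10117 = 2·557² / 10117 = 61.3322.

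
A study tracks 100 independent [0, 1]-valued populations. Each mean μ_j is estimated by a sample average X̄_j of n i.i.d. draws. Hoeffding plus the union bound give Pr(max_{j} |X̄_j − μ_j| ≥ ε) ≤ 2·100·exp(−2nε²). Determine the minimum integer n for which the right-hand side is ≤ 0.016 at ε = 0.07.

963

Need 2·100·exp(−2nε²) ≤ 0.016, i.e. exp(−2nε²) ≤ 0.016/200.
So 2nε² ≥ ln(200/0.016) = 9.433484.
Hence n ≥ 9.433484/(2·0.07²) = 962.600.
The smallest integer n is 963.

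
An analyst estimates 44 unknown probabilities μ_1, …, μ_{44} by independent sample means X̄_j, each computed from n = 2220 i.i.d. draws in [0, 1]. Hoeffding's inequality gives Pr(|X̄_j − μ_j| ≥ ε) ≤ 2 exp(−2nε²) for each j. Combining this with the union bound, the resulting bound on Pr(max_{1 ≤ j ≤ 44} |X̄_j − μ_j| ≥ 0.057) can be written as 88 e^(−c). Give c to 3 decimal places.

Union bound over the 44 events: Pr(max_{1 ≤ j ≤ 44} |X̄_j − μ_j| ≥ 0.057) ≤ 44·2·exp(−2nε²) = 88 exp(−2·2220·0.057²).
So c = 2·2220·0.057² = 14.4256.

14.426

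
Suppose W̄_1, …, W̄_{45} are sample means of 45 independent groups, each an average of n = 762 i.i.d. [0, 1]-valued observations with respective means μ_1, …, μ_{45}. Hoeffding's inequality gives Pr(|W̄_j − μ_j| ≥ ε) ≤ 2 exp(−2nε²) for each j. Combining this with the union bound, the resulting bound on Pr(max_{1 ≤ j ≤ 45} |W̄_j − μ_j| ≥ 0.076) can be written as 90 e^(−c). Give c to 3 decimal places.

Union bound over the 45 events: Pr(max_{1 ≤ j ≤ 45} |W̄_j − μ_j| ≥ 0.076) ≤ 45·2·exp(−2nε²) = 90 exp(−2·762·0.076²).
So c = 2·762·0.076² = 8.8026.

8.803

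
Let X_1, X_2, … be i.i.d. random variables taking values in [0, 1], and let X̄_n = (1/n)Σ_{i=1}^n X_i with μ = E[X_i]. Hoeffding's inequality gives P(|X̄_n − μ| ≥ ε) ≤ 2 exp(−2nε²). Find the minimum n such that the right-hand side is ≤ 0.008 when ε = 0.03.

Require 2·exp(−2nε²) ≤ 0.008, i.e. 2nε² ≥ ln(2/0.008) = 5.521461.
So n ≥ 5.521461 / (2·0.03²) = 3067.478.
The smallest integer n is 3068.

3068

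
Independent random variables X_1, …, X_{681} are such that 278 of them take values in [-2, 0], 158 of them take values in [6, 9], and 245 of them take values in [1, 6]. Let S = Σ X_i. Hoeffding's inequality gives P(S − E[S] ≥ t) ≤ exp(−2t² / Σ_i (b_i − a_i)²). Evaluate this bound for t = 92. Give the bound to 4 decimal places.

Σ(b_i − a_i)² = 278·2² + 158·3² + 245·5² = 8659.
Exponent = 2·92² / 8659 = 1.95496.
Bound = exp(−1.95496) = 0.14157.

0.1416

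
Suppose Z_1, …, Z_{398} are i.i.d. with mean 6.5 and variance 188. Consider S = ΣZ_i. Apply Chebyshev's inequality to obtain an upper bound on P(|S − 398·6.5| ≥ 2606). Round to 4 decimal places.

Var(S) = n·Var(Z_i) = 398·188 = 74824.
Chebyshev: P(|S − 398·6.5| ≥ 2606) ≤ Var(S)/2606² = 74824/6791236 = 0.0110.

0.0110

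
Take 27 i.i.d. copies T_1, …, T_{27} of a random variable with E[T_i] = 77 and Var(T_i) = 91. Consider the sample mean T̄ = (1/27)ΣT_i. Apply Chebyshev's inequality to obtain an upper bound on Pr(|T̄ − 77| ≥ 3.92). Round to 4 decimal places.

Var(T̄) = Var(T_i)/n = 91/27 = 3.3704.
Chebyshev: Pr(|T̄ − 77| ≥ 3.92) ≤ Var(T̄)/(3.92)² = 91/(27·3.92²) = 0.2193.

0.2193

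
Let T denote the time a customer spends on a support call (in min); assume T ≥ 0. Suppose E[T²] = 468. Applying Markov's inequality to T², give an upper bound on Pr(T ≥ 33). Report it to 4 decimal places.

Since T ≥ 0, the event {T ≥ 33} is the same as {T² ≥ 1089}.
Markov's inequality applied to T² gives Pr(T² ≥ 1089) ≤ E[T²]/1089 = 468/1089 = 0.4298.

0.4298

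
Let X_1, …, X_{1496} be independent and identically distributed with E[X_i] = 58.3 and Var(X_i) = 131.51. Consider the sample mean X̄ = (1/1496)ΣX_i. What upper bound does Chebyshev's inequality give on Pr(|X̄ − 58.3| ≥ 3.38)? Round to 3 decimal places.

0.008

Var(X̄) = Var(X_i)/n = 131.51/1496 = 0.087908.
Chebyshev: Pr(|X̄ − 58.3| ≥ 3.38) ≤ Var(X̄)/(3.38)² = 131.51/(1496·3.38²) = 0.0077.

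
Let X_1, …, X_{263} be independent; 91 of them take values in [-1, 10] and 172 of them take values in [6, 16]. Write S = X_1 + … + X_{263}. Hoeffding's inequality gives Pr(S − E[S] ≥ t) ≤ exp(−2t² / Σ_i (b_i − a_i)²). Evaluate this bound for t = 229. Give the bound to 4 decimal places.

0.0243

Σ(b_i − a_i)² = 91·11² + 172·10² = 28211.
Exponent = 2·229² / 28211 = 3.71777.
Bound = exp(−3.71777) = 0.02429.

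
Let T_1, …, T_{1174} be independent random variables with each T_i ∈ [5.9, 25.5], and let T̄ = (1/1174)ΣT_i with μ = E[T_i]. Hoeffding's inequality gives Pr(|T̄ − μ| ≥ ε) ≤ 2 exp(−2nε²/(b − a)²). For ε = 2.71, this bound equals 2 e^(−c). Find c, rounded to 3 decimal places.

c = 2nε²/(b − a)² = 2·1174·2.71² / 19.6² = 44.8874.

44.887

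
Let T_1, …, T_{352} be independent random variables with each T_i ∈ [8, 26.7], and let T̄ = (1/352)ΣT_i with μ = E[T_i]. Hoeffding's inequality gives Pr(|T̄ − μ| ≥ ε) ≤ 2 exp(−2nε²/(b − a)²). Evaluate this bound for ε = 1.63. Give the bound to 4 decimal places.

0.0095

Exponent: 2nε²/(b − a)² = 2·352·1.63² / 18.7² = 5.34890.
Bound = 2·exp(−5.34890) = 0.00951.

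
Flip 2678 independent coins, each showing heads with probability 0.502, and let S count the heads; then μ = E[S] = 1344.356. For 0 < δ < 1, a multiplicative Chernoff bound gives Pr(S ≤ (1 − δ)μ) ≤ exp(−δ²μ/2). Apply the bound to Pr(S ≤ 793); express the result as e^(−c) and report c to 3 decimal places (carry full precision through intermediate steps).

113.063

Write 793 = (1 − δ)μ, so δ = 1 − 793/1344.356 = 0.4101265…
Then the exponent is δ²μ/2 = (μ − 793)²/(2μ) = 113.062849.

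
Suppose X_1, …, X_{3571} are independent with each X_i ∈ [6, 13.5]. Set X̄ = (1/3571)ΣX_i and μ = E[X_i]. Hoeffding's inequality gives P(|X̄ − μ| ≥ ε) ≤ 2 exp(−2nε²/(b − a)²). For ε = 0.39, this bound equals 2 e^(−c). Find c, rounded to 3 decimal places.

19.312

c = 2nε²/(b − a)² = 2·3571·0.39² / 7.5² = 19.3120.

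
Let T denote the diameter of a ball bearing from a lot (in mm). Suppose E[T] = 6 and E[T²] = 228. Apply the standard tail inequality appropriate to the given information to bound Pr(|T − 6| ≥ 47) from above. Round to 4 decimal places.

The first two moments determine the variance, so Chebyshev's inequality is the sharpest standard bound available.
Var(T) = E[T²] − (E[T])² = 228 − 36 = 192.
Chebyshev's inequality: Pr(|T − μ| ≥ t) ≤ Var(T)/t² = 192/2209 = 0.0869.

0.0869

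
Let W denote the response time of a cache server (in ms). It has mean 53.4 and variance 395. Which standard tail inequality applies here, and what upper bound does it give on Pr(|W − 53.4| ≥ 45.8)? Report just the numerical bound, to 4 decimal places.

Mean and variance are known, so Chebyshev's inequality applies.
Chebyshev: Pr(|W − μ| ≥ t) ≤ Var(W)/t².
Bound = 395 / 2097.64 = 0.1883.

0.1883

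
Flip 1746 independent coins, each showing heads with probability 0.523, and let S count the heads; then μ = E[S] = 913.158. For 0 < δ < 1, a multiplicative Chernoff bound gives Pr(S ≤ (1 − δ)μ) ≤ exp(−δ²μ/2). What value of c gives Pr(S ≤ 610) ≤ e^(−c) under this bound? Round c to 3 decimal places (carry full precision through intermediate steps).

Write 610 = (1 − δ)μ, so δ = 1 − 610/913.158 = 0.3319885…
Then the exponent is δ²μ/2 = (μ − 610)²/(2μ) = 50.322492.

50.322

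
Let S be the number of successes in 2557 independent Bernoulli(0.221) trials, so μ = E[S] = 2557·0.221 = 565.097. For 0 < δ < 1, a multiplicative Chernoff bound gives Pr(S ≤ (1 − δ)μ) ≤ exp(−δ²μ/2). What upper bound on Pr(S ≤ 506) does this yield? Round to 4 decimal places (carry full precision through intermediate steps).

0.0455

Write 506 = (1 − δ)μ, so δ = 1 − 506/565.097 = 0.1045785…
Then the exponent is δ²μ/2 = (μ − 506)²/(2μ) = 3.090138.
Bound = exp(−3.090138) = 0.04550.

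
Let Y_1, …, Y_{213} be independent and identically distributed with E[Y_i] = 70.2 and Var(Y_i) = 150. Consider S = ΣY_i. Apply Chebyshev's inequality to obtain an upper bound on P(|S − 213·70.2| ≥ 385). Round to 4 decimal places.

0.2156

Var(S) = n·Var(Y_i) = 213·150 = 31950.
Chebyshev: P(|S − 213·70.2| ≥ 385) ≤ Var(S)/385² = 31950/148225 = 0.2156.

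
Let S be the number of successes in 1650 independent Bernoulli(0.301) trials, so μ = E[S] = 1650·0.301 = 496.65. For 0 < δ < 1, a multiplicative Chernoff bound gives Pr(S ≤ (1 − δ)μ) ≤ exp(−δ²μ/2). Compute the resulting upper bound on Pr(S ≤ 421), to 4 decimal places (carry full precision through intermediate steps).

0.0031

Write 421 = (1 − δ)μ, so δ = 1 − 421/496.65 = 0.1523205…
Then the exponent is δ²μ/2 = (μ − 421)²/(2μ) = 5.761525.
Bound = exp(−5.761525) = 0.00315.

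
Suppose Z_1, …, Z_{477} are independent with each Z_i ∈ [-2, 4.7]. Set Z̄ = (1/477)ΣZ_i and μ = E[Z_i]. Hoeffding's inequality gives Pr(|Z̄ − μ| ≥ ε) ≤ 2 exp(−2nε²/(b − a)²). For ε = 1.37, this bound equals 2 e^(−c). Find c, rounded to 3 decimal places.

c = 2nε²/(b − a)² = 2·477·1.37² / 6.7² = 39.8878.

39.888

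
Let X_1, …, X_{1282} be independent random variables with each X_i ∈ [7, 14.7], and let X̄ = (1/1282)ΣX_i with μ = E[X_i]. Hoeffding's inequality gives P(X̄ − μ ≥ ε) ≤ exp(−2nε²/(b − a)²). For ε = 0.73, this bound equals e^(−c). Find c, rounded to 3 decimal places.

23.045

c = 2nε²/(b − a)² = 2·1282·0.73² / 7.7² = 23.0453.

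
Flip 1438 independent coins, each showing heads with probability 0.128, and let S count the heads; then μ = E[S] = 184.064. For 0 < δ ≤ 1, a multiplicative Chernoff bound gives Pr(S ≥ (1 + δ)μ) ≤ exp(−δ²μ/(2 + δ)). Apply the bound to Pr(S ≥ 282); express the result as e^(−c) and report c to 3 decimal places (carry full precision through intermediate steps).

20.580

Write 282 = (1 + δ)μ, so δ = 282/184.064 − 1 = 0.5320758…
Then the exponent is δ²μ/(2 + δ) = (282 − μ)² / (μ·(2 + δ)) = 20.579706.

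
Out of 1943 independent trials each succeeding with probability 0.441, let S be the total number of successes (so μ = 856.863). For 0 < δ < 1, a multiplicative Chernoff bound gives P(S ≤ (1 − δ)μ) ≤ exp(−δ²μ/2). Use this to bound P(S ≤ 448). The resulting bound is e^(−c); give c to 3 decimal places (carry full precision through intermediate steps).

97.547

Write 448 = (1 − δ)μ, so δ = 1 − 448/856.863 = 0.4771626…
Then the exponent is δ²μ/2 = (μ − 448)²/(2μ) = 97.547072.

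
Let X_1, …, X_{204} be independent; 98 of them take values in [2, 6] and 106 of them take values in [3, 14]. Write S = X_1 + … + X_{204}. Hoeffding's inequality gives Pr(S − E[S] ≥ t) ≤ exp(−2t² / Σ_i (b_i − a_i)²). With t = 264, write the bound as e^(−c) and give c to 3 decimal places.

Σ(b_i − a_i)² = 98·4² + 106·11² = 14394.
c = 2t² / 14394 = 2·264² / 14394 = 9.6840.

9.684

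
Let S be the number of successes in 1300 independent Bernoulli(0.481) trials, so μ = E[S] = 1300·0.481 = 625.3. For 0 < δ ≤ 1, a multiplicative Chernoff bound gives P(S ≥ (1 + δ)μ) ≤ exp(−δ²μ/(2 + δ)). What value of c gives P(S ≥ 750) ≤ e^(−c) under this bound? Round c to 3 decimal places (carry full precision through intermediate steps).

Write 750 = (1 + δ)μ, so δ = 750/625.3 − 1 = 0.1994243…
Then the exponent is δ²μ/(2 + δ) = (750 − μ)² / (μ·(2 + δ)) = 11.306689.

11.307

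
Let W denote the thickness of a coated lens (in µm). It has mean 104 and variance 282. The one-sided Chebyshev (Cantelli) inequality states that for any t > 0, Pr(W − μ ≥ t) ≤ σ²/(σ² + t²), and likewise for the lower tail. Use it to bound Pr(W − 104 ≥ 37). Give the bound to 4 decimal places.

Here σ² = 282 and t = 37, so σ² + t² = 1651.
Cantelli's bound: 282/1651 = 0.1708.

0.1708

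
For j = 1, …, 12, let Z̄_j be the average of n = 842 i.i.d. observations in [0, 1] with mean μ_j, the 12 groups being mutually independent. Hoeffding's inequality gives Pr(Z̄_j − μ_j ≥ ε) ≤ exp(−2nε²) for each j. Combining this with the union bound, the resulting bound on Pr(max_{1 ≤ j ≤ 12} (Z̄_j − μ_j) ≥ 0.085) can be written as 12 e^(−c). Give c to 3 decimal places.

12.167

Union bound over the 12 events: Pr(max_{1 ≤ j ≤ 12} (Z̄_j − μ_j) ≥ 0.085) ≤ 12·exp(−2nε²) = 12 exp(−2·842·0.085²).
So c = 2·842·0.085² = 12.1669.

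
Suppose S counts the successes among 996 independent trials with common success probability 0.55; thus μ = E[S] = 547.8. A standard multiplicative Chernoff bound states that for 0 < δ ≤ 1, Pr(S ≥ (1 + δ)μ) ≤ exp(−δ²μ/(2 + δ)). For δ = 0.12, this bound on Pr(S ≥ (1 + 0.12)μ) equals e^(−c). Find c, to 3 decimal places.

3.721

c = δ²μ/(2 + δ) = 0.12²·547.8/(2 + 0.12) = 3.7209.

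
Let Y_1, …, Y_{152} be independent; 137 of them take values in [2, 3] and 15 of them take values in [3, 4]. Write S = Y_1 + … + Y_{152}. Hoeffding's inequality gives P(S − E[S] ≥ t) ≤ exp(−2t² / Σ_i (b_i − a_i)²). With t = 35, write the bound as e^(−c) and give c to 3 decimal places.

Σ(b_i − a_i)² = 137·1² + 15·1² = 152.
c = 2t² / 152 = 2·35² / 152 = 16.1184.

16.118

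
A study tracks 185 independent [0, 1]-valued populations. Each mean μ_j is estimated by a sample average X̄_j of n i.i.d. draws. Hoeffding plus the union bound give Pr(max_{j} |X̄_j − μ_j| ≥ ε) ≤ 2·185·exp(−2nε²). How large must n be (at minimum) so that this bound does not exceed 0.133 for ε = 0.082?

Need 2·185·exp(−2nε²) ≤ 0.133, i.e. exp(−2nε²) ≤ 0.133/370.
So 2nε² ≥ ln(370/0.133) = 7.930909.
Hence n ≥ 7.930909/(2·0.082²) = 589.746.
The smallest integer n is 590.

590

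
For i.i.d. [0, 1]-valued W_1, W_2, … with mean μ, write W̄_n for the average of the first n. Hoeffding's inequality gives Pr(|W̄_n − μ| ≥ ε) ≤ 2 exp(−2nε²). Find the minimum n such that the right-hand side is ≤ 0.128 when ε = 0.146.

65

Require 2·exp(−2nε²) ≤ 0.128, i.e. 2nε² ≥ ln(2/0.128) = 2.748872.
So n ≥ 2.748872 / (2·0.146²) = 64.479.
The smallest integer n is 65.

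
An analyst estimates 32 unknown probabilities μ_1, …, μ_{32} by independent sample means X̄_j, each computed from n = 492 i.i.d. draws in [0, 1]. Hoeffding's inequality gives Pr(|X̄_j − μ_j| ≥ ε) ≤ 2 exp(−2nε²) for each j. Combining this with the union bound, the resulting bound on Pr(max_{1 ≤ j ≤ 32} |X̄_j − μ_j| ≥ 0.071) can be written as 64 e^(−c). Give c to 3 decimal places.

4.960

Union bound over the 32 events: Pr(max_{1 ≤ j ≤ 32} |X̄_j − μ_j| ≥ 0.071) ≤ 32·2·exp(−2nε²) = 64 exp(−2·492·0.071²).
So c = 2·492·0.071² = 4.9603.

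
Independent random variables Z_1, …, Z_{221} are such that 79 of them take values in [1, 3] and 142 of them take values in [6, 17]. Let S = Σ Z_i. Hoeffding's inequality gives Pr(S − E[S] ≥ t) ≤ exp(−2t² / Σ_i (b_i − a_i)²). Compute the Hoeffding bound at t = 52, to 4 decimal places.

0.7341

Σ(b_i − a_i)² = 79·2² + 142·11² = 17498.
Exponent = 2·52² / 17498 = 0.30906.
Bound = exp(−0.30906) = 0.73413.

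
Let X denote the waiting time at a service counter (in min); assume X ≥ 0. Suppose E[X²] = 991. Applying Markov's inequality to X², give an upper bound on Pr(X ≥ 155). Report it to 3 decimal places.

0.041

Since X ≥ 0, the event {X ≥ 155} is the same as {X² ≥ 24025}.
Markov's inequality applied to X² gives Pr(X² ≥ 24025) ≤ E[X²]/24025 = 991/24025 = 0.0412.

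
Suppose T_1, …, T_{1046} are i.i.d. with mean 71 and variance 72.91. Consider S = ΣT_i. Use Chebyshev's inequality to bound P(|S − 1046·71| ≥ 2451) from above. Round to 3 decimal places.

0.013

Var(S) = n·Var(T_i) = 1046·72.91 = 76263.86.
Chebyshev: P(|S − 1046·71| ≥ 2451) ≤ Var(S)/2451² = 76263.86/6007401 = 0.0127.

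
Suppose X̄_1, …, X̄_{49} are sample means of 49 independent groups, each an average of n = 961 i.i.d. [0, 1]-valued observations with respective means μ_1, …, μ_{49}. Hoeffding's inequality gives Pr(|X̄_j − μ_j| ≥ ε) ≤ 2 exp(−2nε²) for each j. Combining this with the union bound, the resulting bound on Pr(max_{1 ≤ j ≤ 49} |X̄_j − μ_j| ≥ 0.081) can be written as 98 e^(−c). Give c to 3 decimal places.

Union bound over the 49 events: Pr(max_{1 ≤ j ≤ 49} |X̄_j − μ_j| ≥ 0.081) ≤ 49·2·exp(−2nε²) = 98 exp(−2·961·0.081²).
So c = 2·961·0.081² = 12.6102.

12.610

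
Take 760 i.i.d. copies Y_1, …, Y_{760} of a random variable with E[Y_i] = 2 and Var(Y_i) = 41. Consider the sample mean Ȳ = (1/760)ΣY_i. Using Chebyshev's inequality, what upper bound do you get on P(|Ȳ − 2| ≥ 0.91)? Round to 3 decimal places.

Var(Ȳ) = Var(Y_i)/n = 41/760 = 0.053947.
Chebyshev: P(|Ȳ − 2| ≥ 0.91) ≤ Var(Ȳ)/(0.91)² = 41/(760·0.91²) = 0.0651.

0.065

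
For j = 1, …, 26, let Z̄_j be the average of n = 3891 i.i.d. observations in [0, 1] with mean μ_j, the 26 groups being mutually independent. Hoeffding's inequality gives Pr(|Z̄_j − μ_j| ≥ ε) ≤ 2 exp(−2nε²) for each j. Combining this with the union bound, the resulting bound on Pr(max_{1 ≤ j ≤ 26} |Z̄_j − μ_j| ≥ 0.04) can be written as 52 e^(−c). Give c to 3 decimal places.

12.451

Union bound over the 26 events: Pr(max_{1 ≤ j ≤ 26} |Z̄_j − μ_j| ≥ 0.04) ≤ 26·2·exp(−2nε²) = 52 exp(−2·3891·0.04²).
So c = 2·3891·0.04² = 12.4512.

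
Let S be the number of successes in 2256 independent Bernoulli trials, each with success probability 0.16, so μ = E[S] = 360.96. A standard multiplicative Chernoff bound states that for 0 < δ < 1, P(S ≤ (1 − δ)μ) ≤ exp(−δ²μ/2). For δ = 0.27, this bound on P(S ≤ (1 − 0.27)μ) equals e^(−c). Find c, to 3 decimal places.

c = δ²μ/2 = 0.27²·360.96/2 = 13.1570.

13.157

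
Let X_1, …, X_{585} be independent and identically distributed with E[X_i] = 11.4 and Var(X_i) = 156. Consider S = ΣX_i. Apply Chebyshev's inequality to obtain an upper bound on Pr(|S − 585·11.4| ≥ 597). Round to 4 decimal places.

0.2561

Var(S) = n·Var(X_i) = 585·156 = 91260.
Chebyshev: Pr(|S − 585·11.4| ≥ 597) ≤ Var(S)/597² = 91260/356409 = 0.2561.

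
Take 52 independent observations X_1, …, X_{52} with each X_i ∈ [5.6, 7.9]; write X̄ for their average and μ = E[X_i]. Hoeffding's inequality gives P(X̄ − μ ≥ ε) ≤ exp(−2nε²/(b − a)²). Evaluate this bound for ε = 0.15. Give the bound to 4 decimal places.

Exponent: 2nε²/(b − a)² = 2·52·0.15² / 2.3² = 0.44234.
Bound = exp(−0.44234) = 0.64253.

0.6425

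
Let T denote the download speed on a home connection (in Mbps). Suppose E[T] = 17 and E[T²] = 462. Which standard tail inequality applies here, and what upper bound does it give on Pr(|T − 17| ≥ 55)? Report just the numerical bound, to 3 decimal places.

The first two moments determine the variance, so Chebyshev's inequality is the sharpest standard bound available.
Var(T) = E[T²] − (E[T])² = 462 − 289 = 173.
Chebyshev's inequality: Pr(|T − μ| ≥ t) ≤ Var(T)/t² = 173/3025 = 0.0572.

0.057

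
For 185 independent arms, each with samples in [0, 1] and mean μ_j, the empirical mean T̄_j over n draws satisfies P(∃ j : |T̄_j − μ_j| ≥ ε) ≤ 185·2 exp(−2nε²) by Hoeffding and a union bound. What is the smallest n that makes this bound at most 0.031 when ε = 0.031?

4885

Need 2·185·exp(−2nε²) ≤ 0.031, i.e. exp(−2nε²) ≤ 0.031/370.
So 2nε² ≥ ln(370/0.031) = 9.387271.
Hence n ≥ 9.387271/(2·0.031²) = 4884.116.
The smallest integer n is 4885.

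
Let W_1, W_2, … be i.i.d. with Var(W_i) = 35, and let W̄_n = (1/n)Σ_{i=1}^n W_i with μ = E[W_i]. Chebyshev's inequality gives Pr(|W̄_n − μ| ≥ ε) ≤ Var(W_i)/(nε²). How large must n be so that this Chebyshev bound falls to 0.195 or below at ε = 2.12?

Require 35/(n·2.12²) ≤ 0.195, i.e. n ≥ 35/(0.195·2.12²) = 39.936.
The smallest integer n is 40.

40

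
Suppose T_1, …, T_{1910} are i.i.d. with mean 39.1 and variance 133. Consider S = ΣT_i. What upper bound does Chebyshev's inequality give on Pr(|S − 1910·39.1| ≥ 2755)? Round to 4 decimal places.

0.0335

Var(S) = n·Var(T_i) = 1910·133 = 254030.
Chebyshev: Pr(|S − 1910·39.1| ≥ 2755) ≤ Var(S)/2755² = 254030/7590025 = 0.0335.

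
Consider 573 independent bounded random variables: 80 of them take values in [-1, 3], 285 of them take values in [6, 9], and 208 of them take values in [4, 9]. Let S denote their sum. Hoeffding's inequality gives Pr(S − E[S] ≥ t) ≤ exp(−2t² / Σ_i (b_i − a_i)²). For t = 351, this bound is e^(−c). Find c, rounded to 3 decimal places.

27.242

Σ(b_i − a_i)² = 80·4² + 285·3² + 208·5² = 9045.
c = 2t² / 9045 = 2·351² / 9045 = 27.2418.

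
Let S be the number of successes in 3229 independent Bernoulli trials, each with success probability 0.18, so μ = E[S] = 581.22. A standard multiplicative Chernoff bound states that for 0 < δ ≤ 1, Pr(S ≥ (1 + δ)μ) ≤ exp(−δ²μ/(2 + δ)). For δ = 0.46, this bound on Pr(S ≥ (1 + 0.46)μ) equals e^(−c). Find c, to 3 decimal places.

49.994

c = δ²μ/(2 + δ) = 0.46²·581.22/(2 + 0.46) = 49.9944.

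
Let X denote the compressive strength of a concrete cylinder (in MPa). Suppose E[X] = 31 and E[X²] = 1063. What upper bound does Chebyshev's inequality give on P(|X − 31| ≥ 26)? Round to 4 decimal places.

0.1509

Var(X) = E[X²] − (E[X])² = 1063 − 961 = 102.
Chebyshev's inequality: P(|X − μ| ≥ t) ≤ Var(X)/t² = 102/676 = 0.1509.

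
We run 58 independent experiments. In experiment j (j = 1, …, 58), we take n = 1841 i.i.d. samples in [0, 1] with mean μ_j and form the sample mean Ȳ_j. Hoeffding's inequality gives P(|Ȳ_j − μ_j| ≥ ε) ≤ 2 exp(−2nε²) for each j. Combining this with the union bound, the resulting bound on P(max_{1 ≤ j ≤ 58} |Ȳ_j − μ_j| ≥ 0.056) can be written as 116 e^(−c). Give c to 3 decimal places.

11.547

Union bound over the 58 events: P(max_{1 ≤ j ≤ 58} |Ȳ_j − μ_j| ≥ 0.056) ≤ 58·2·exp(−2nε²) = 116 exp(−2·1841·0.056²).
So c = 2·1841·0.056² = 11.5468.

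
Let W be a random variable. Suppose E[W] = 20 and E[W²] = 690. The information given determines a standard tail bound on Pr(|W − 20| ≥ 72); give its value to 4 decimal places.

0.0559

The first two moments determine the variance, so Chebyshev's inequality is the sharpest standard bound available.
Var(W) = E[W²] − (E[W])² = 690 − 400 = 290.
Chebyshev's inequality: Pr(|W − μ| ≥ t) ≤ Var(W)/t² = 290/5184 = 0.0559.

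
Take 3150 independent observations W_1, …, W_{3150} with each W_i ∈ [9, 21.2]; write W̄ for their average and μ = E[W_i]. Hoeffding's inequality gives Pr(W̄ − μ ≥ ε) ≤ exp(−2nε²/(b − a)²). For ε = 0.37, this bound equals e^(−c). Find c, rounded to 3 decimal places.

c = 2nε²/(b − a)² = 2·3150·0.37² / 12.2² = 5.7946.

5.795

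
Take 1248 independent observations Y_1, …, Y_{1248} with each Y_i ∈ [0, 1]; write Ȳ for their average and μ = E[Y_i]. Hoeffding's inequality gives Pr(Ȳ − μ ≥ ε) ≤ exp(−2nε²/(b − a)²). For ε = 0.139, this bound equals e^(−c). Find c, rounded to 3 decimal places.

c = 2nε²/(b − a)² = 2·1248·0.139² / 1² = 48.2252.

48.225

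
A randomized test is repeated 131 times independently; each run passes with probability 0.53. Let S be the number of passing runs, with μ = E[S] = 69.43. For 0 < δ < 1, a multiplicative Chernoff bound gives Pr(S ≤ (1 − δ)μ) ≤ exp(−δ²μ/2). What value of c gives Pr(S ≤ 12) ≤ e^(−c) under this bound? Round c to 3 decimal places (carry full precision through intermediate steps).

23.752

Write 12 = (1 − δ)μ, so δ = 1 − 12/69.43 = 0.8271641…
Then the exponent is δ²μ/2 = (μ − 12)²/(2μ) = 23.752016.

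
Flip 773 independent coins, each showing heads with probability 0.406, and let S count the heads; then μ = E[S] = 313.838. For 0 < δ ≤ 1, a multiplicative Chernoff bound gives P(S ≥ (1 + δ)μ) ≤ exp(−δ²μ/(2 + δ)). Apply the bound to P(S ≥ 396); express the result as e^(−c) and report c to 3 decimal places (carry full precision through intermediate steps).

9.510

Write 396 = (1 + δ)μ, so δ = 396/313.838 − 1 = 0.2617975…
Then the exponent is δ²μ/(2 + δ) = (396 − μ)² / (μ·(2 + δ)) = 9.510049.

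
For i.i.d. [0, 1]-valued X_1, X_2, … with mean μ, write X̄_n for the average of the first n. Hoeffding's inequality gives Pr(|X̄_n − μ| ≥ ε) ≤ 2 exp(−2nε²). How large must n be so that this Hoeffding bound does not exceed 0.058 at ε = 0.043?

958

Require 2·exp(−2nε²) ≤ 0.058, i.e. 2nε² ≥ ln(2/0.058) = 3.540459.
So n ≥ 3.540459 / (2·0.043²) = 957.398.
The smallest integer n is 958.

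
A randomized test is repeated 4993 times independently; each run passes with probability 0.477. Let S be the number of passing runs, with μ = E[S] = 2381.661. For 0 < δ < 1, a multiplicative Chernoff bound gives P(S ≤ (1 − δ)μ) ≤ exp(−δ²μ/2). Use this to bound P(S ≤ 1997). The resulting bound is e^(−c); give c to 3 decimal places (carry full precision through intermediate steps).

Write 1997 = (1 − δ)μ, so δ = 1 − 1997/2381.661 = 0.1615096…
Then the exponent is δ²μ/2 = (μ − 1997)²/(2μ) = 31.063213.

31.063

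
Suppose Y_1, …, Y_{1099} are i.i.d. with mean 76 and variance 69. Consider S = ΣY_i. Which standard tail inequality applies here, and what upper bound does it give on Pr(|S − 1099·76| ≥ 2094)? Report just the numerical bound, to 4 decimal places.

0.0173

With mean and variance of each term known, Chebyshev's inequality bounds the deviation of the sum (or sample mean).
Var(S) = n·Var(Y_i) = 1099·69 = 75831.
Chebyshev: Pr(|S − 1099·76| ≥ 2094) ≤ Var(S)/2094² = 75831/4384836 = 0.0173.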